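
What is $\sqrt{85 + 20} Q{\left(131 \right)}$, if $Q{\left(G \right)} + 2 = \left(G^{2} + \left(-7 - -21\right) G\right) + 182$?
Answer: $19175 \sqrt{105} \approx 1.9649 \cdot 10^{5}$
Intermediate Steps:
$Q{\left(G \right)} = 180 + G^{2} + 14 G$ ($Q{\left(G \right)} = -2 + \left(\left(G^{2} + \left(-7 - -21\right) G\right) + 182\right) = -2 + \left(\left(G^{2} + \left(-7 + 21\right) G\right) + 182\right) = -2 + \left(\left(G^{2} + 14 G\right) + 182\right) = -2 + \left(182 + G^{2} + 14 G\right) = 180 + G^{2} + 14 G$)
$\sqrt{85 + 20} Q{\left(131 \right)} = \sqrt{85 + 20} \left(180 + 131^{2} + 14 \cdot 131\right) = \sqrt{105} \left(180 + 17161 + 1834\right) = \sqrt{105} \cdot 19175 = 19175 \sqrt{105}$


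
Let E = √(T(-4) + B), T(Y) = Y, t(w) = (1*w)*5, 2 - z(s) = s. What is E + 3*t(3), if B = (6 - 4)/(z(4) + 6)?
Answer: 45 + I*√14/2 ≈ 45.0 + 1.8708*I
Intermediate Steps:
z(s) = 2 - s
t(w) = 5*w (t(w) = w*5 = 5*w)
B = ½ (B = (6 - 4)/((2 - 1*4) + 6) = 2/((2 - 4) + 6) = 2/(-2 + 6) = 2/4 = 2*(¼) = ½ ≈ 0.50000)
E = I*√14/2 (E = √(-4 + ½) = √(-7/2) = I*√14/2 ≈ 1.8708*I)
E + 3*t(3) = I*√14/2 + 3*(5*3) = I*√14/2 + 3*15 = I*√14/2 + 45 = 45 + I*√14/2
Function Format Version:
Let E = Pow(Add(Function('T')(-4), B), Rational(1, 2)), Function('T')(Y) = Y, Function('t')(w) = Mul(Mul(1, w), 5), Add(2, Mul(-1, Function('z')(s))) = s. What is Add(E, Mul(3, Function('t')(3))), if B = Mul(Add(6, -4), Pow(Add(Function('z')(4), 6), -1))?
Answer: Add(45, Mul(Rational(1, 2), I, Pow(14, Rational(1, 2)))) ≈ Add(45.000, Mul(1.8708, I))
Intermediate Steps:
Function('z')(s) = Add(2, Mul(-1, s))
Function('t')(w) = Mul(5, w) (Function('t')(w) = Mul(w, 5) = Mul(5, w))
B = Rational(1, 2) (B = Mul(Add(6, -4), Pow(Add(Add(2, Mul(-1, 4)), 6), -1)) = Mul(2, Pow(Add(Add(2, -4), 6), -1)) = Mul(2, Pow(Add(-2, 6), -1)) = Mul(2, Pow(4, -1)) = Mul(2, Rational(1, 4)) = Rational(1, 2) ≈ 0.50000)
E = Mul(Rational(1, 2), I, Pow(14, Rational(1, 2))) (E = Pow(Add(-4, Rational(1, 2)), Rational(1, 2)) = Pow(Rational(-7, 2), Rational(1, 2)) = Mul(Rational(1, 2), I, Pow(14, Rational(1, 2))) ≈ Mul(1.8708, I))
Add(E, Mul(3, Function('t')(3))) = Add(Mul(Rational(1, 2), I, Pow(14, Rational(1, 2))), Mul(3, Mul(5, 3))) = Add(Mul(Rational(1, 2), I, Pow(14, Rational(1, 2))), Mul(3, 15)) = Add(Mul(Rational(1, 2), I, Pow(14, Rational(1, 2))), 45) = Add(45, Mul(Rational(1, 2), I, Pow(14, Rational(1, 2))))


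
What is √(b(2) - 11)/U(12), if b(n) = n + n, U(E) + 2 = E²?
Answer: I*√7/142 ≈ 0.018632*I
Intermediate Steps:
U(E) = -2 + E²
b(n) = 2*n
√(b(2) - 11)/U(12) = √(2*2 - 11)/(-2 + 12²) = √(4 - 11)/(-2 + 144) = √(-7)/142 = (I*√7)*(1/142) = I*√7/142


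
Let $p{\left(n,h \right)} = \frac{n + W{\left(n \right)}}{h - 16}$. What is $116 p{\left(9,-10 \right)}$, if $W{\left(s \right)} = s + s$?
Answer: $- \frac{1566}{13} \approx -120.46$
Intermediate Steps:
$W{\left(s \right)} = 2 s$
$p{\left(n,h \right)} = \frac{3 n}{-16 + h}$ ($p{\left(n,h \right)} = \frac{n + 2 n}{h - 16} = \frac{3 n}{-16 + h}$)
$116 p{\left(9,-10 \right)} = 116 \cdot 3 \cdot 9 \frac{1}{-16 - 10} = 116 \cdot 3 \cdot 9 \frac{1}{-26} = 116 \cdot 3 \cdot 9 \left(- \frac{1}{26}\right) = 116 \left(- \frac{27}{26}\right) = - \frac{1566}{13}$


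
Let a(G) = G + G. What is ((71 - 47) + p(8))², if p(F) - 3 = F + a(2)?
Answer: 1521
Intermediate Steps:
a(G) = 2*G
p(F) = 7 + F (p(F) = 3 + (F + 2*2) = 3 + (F + 4) = 3 + (4 + F) = 7 + F)
((71 - 47) + p(8))² = ((71 - 47) + (7 + 8))² = (24 + 15)² = 39² = 1521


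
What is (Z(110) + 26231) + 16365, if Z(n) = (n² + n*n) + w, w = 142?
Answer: 66938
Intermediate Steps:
Z(n) = 142 + 2*n² (Z(n) = (n² + n*n) + 142 = (n² + n²) + 142 = 2*n² + 142 = 142 + 2*n²)
(Z(110) + 26231) + 16365 = ((142 + 2*110²) + 26231) + 16365 = ((142 + 2*12100) + 26231) + 16365 = ((142 + 24200) + 26231) + 16365 = (24342 + 26231) + 16365 = 50573 + 16365 = 66938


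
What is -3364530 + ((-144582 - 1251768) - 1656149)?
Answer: -6417029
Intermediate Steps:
-3364530 + ((-144582 - 1251768) - 1656149) = -3364530 + (-1396350 - 1656149) = -3364530 - 3052499 = -6417029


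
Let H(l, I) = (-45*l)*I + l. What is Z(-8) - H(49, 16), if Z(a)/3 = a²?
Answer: 35423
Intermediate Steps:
H(l, I) = l - 45*I*l (H(l, I) = -45*I*l + l = l - 45*I*l)
Z(a) = 3*a²
Z(-8) - H(49, 16) = 3*(-8)² - 49*(1 - 45*16) = 3*64 - 49*(1 - 720) = 192 - 49*(-719) = 192 - 1*(-35231) = 192 + 35231 = 35423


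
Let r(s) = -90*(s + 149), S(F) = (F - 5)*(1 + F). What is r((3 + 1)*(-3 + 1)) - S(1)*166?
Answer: -11362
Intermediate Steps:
S(F) = (1 + F)*(-5 + F) (S(F) = (-5 + F)*(1 + F) = (1 + F)*(-5 + F))
r(s) = -13410 - 90*s (r(s) = -90*(149 + s) = -13410 - 90*s)
r((3 + 1)*(-3 + 1)) - S(1)*166 = (-13410 - 90*(3 + 1)*(-3 + 1)) - (-5 + 1² - 4*1)*166 = (-13410 - 360*(-2)) - (-5 + 1 - 4)*166 = (-13410 - 90*(-8)) - (-8)*166 = (-13410 + 720) - 1*(-1328) = -12690 + 1328 = -11362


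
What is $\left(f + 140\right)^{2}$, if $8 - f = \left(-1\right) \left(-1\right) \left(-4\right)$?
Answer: $23104$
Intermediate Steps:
$f = 12$ ($f = 8 - \left(-1\right) \left(-1\right) \left(-4\right) = 8 - 1 \left(-4\right) = 8 - -4 = 8 + 4 = 12$)
$\left(f + 140\right)^{2} = \left(12 + 140\right)^{2} = 152^{2} = 23104$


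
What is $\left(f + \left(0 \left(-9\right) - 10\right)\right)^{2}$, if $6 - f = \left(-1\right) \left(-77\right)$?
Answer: $6561$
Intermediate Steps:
$f = -71$ ($f = 6 - \left(-1\right) \left(-77\right) = 6 - 77 = -71$)
$\left(f + \left(0 \left(-9\right) - 10\right)\right)^{2} = \left(-71 + \left(0 \left(-9\right) - 10\right)\right)^{2} = \left(-71 + \left(0 - 10\right)\right)^{2} = \left(-71 - 10\right)^{2} = \left(-81\right)^{2} = 6561$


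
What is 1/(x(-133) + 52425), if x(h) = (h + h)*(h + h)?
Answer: 1/123181 ≈ 8.1181e-6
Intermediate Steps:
x(h) = 4*h**2 (x(h) = (2*h)*(2*h) = 4*h**2)
1/(x(-133) + 52425) = 1/(4*(-133)**2 + 52425) = 1/(4*17689 + 52425) = 1/(70756 + 52425) = 1/123181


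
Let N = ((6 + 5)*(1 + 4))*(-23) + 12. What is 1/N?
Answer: -1/1253 ≈ -0.00079808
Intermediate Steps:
N = -1253 (N = (11*5)*(-23) + 12 = 55*(-23) + 12 = -1265 + 12 = -1253)
1/N = 1/(-1253) = -1/1253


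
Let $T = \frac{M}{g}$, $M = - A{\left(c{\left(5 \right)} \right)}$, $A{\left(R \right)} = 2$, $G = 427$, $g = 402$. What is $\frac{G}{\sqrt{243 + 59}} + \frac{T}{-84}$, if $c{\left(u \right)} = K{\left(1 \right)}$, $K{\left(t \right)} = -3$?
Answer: $\frac{1}{16884} + \frac{427 \sqrt{302}}{302} \approx 24.571$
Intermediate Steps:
$c{\left(u \right)} = -3$
$M = -2$ ($M = \left(-1\right) 2 = -2$)
$T = - \frac{1}{201}$ ($T = - \frac{2}{402} = \left(-2\right) \frac{1}{402} = - \frac{1}{201} \approx -0.0049751$)
$\frac{G}{\sqrt{243 + 59}} + \frac{T}{-84} = \frac{427}{\sqrt{243 + 59}} - \frac{1}{201 \left(-84\right)} = \frac{427}{\sqrt{302}} - - \frac{1}{16884} = 427 \frac{\sqrt{302}}{302} + \frac{1}{16884} = \frac{427 \sqrt{302}}{302} + \frac{1}{16884} = \frac{1}{16884} + \frac{427 \sqrt{302}}{302}$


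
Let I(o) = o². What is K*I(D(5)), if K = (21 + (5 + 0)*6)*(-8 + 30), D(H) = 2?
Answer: 4488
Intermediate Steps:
K = 1122 (K = (21 + 5*6)*22 = (21 + 30)*22 = 51*22 = 1122)
K*I(D(5)) = 1122*2² = 1122*4 = 4488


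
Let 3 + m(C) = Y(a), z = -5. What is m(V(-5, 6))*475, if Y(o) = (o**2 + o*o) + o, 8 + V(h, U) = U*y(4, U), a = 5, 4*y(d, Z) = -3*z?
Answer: 24700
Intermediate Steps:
y(d, Z) = 15/4 (y(d, Z) = (-3*(-5))/4 = (1/4)*15 = 15/4)
V(h, U) = -8 + 15*U/4 (V(h, U) = -8 + U*(15/4) = -8 + 15*U/4)
Y(o) = o + 2*o**2 (Y(o) = (o**2 + o**2) + o = 2*o**2 + o = o + 2*o**2)
m(C) = 52 (m(C) = -3 + 5*(1 + 2*5) = -3 + 5*(1 + 10) = -3 + 5*11 = -3 + 55 = 52)
m(V(-5, 6))*475 = 52*475 = 24700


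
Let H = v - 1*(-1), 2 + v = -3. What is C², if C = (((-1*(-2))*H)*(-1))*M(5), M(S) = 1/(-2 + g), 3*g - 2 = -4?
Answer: 9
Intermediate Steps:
v = -5 (v = -2 - 3 = -5)
H = -4 (H = -5 - 1*(-1) = -5 + 1 = -4)
g = -⅔ (g = ⅔ + (⅓)*(-4) = ⅔ - 4/3 = -⅔ ≈ -0.66667)
M(S) = -3/8 (M(S) = 1/(-2 - ⅔) = 1/(-8/3) = -3/8)
C = -3 (C = ((-1*(-2)*(-4))*(-1))*(-3/8) = ((2*(-4))*(-1))*(-3/8) = -8*(-1)*(-3/8) = 8*(-3/8) = -3)
C² = (-3)² = 9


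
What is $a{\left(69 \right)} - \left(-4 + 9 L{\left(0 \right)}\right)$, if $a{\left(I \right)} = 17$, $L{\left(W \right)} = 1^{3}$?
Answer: $12$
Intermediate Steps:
$L{\left(W \right)} = 1$
$a{\left(69 \right)} - \left(-4 + 9 L{\left(0 \right)}\right) = 17 + \left(\left(-9\right) 1 + 4\right) = 17 + \left(-9 + 4\right) = 17 - 5 = 12$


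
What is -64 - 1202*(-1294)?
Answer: 1555324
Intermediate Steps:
-64 - 1202*(-1294) = -64 + 1555388 = 1555324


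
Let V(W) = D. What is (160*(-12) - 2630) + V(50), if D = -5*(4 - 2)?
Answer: -4560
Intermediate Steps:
D = -10 (D = -5*2 = -10)
V(W) = -10
(160*(-12) - 2630) + V(50) = (160*(-12) - 2630) - 10 = (-1920 - 2630) - 10 = -4550 - 10 = -4560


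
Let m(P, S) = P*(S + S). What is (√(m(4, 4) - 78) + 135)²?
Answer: (135 + I*√46)² ≈ 18179.0 + 1831.2*I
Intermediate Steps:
m(P, S) = 2*P*S (m(P, S) = P*(2*S) = 2*P*S)
(√(m(4, 4) - 78) + 135)² = (√(2*4*4 - 78) + 135)² = (√(32 - 78) + 135)² = (√(-46) + 135)² = (I*√46 + 135)² = (135 + I*√46)²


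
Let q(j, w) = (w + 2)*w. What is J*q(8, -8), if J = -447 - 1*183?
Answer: -30240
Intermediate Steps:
q(j, w) = w*(2 + w) (q(j, w) = (2 + w)*w = w*(2 + w))
J = -630 (J = -447 - 183 = -630)
J*q(8, -8) = -(-5040)*(2 - 8) = -(-5040)*(-6) = -630*48 = -30240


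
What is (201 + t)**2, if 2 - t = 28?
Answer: 30625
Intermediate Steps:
t = -26 (t = 2 - 1*28 = 2 - 28 = -26)
(201 + t)**2 = (201 - 26)**2 = 175**2 = 30625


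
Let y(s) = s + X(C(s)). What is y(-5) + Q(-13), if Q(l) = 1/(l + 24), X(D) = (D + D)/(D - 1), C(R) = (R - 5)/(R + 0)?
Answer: -10/11 ≈ -0.90909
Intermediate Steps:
C(R) = (-5 + R)/R
X(D) = 2*D/(-1 + D) (X(D) = (2*D)/(-1 + D) = 2*D/(-1 + D))
y(s) = s + 2*(-5 + s)/(s*(-1 + (-5 + s)/s)) (y(s) = s + 2*((-5 + s)/s)/(-1 + (-5 + s)/s) = s + 2*(-5 + s)/(s*(-1 + (-5 + s)/s)))
Q(l) = 1/(24 + l)
y(-5) + Q(-13) = (2 + (3/5)*(-5)) + 1/(24 - 13) = (2 - 3) + 1/11 = -1 + 1/11 = -10/11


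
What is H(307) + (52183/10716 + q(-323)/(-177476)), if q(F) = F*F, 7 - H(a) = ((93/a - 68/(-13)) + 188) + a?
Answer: -17853495729973/36491417157 ≈ -489.25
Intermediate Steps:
H(a) = -2421/13 - a - 93/a (H(a) = 7 - (((93/a - 68/(-13)) + 188) + a) = 7 - (((93/a - 68*(-1/13)) + 188) + a) = 7 - (((93/a + 68/13) + 188) + a) = 7 - (((68/13 + 93/a) + 188) + a) = 7 - ((2512/13 + 93/a) + a) = 7 - (2512/13 + a + 93/a) = 7 + (-2512/13 - a - 93/a) = -2421/13 - a - 93/a)
q(F) = F²
H(307) + (52183/10716 + q(-323)/(-177476)) = (-2421/13 - 1*307 - 93/307) + (52183/10716 + (-323)²/(-177476)) = (-2421/13 - 307 - 93*1/307) + (52183*(1/10716) + 104329*(-1/177476)) = (-2421/13 - 307 - 93/307) + (52183/10716 - 104329/177476) = -1969693/3991 + 508952534/118864551 = -17853495729973/36491417157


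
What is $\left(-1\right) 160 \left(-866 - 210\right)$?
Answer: $172160$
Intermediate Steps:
$\left(-1\right) 160 \left(-866 - 210\right) = \left(-160\right) \left(-1076\right) = 172160$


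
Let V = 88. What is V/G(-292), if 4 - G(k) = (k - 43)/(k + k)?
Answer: 51392/2001 ≈ 25.683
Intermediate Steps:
G(k) = 4 - (-43 + k)/(2*k) (G(k) = 4 - (k - 43)/(k + k) = 4 - (-43 + k)/(2*k))
V/G(-292) = 88/(((1/2)*(43 + 7*(-292))/(-292))) = 88/(((1/2)*(-1/292)*(43 - 2044))) = 88/(((1/2)*(-1/292)*(-2001))) = 88/(2001/584) = 88*(584/2001) = 51392/2001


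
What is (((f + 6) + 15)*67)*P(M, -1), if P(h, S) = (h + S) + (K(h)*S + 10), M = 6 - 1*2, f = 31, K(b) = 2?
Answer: 38324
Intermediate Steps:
M = 4 (M = 6 - 2 = 4)
P(h, S) = 10 + h + 3*S (P(h, S) = (h + S) + (2*S + 10) = (S + h) + (10 + 2*S) = 10 + h + 3*S)
(((f + 6) + 15)*67)*P(M, -1) = (((31 + 6) + 15)*67)*(10 + 4 + 3*(-1)) = ((37 + 15)*67)*(10 + 4 - 3) = (52*67)*11 = 3484*11 = 38324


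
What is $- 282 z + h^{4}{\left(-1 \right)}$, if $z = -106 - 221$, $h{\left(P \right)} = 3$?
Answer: $92295$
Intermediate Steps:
$z = -327$ ($z = -106 - 221 = -327$)
$- 282 z + h^{4}{\left(-1 \right)} = \left(-282\right) \left(-327\right) + 3^{4} = 92214 + 81 = 92295$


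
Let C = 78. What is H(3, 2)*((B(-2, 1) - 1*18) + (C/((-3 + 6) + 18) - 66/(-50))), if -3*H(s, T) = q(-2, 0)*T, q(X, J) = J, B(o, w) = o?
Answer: 0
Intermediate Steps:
H(s, T) = 0 (H(s, T) = -0*T = -⅓*0 = 0)
H(3, 2)*((B(-2, 1) - 1*18) + (C/((-3 + 6) + 18) - 66/(-50))) = 0*((-2 - 1*18) + (78/((-3 + 6) + 18) - 66/(-50))) = 0*((-2 - 18) + (78/(3 + 18) - 66*(-1/50))) = 0*(-20 + (78/21 + 33/25)) = 0*(-20 + (78*(1/21) + 33/25)) = 0*(-20 + (26/7 + 33/25)) = 0*(-20 + 881/175) = 0*(-2619/175) = 0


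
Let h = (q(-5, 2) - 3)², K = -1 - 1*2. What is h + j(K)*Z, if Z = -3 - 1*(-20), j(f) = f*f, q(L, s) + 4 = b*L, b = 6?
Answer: 1522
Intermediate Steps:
q(L, s) = -4 + 6*L
K = -3 (K = -1 - 2 = -3)
j(f) = f²
h = 1369 (h = ((-4 + 6*(-5)) - 3)² = ((-4 - 30) - 3)² = (-34 - 3)² = (-37)² = 1369)
Z = 17 (Z = -3 + 20 = 17)
h + j(K)*Z = 1369 + (-3)²*17 = 1369 + 9*17 = 1369 + 153 = 1522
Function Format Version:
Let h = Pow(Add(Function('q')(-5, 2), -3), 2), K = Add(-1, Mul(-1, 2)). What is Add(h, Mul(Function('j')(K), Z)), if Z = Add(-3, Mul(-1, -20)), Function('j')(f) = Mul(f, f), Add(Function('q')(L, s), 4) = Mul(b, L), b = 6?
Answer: 1522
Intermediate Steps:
Function('q')(L, s) = Add(-4, Mul(6, L))
K = -3 (K = Add(-1, -2) = -3)
Function('j')(f) = Pow(f, 2)
h = 1369 (h = Pow(Add(Add(-4, Mul(6, -5)), -3), 2) = Pow(Add(Add(-4, -30), -3), 2) = Pow(Add(-34, -3), 2) = Pow(-37, 2) = 1369)
Z = 17 (Z = Add(-3, 20) = 17)
Add(h, Mul(Function('j')(K), Z)) = Add(1369, Mul(Pow(-3, 2), 17)) = Add(1369, Mul(9, 17)) = Add(1369, 153) = 1522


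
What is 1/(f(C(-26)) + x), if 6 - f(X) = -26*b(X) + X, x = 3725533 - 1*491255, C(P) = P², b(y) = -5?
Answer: 1/3233478 ≈ 3.0926e-7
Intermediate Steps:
x = 3234278 (x = 3725533 - 491255 = 3234278)
f(X) = -124 - X (f(X) = 6 - (-26*(-5) + X) = 6 - (130 + X) = 6 + (-130 - X) = -124 - X)
1/(f(C(-26)) + x) = 1/((-124 - 1*(-26)²) + 3234278) = 1/((-124 - 1*676) + 3234278) = 1/((-124 - 676) + 3234278) = 1/(-800 + 3234278) = 1/3233478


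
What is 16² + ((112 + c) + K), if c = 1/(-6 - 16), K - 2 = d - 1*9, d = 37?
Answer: 8755/22 ≈ 397.95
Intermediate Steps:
K = 30 (K = 2 + (37 - 1*9) = 2 + (37 - 9) = 2 + 28 = 30)
c = -1/22 (c = 1/(-22) = -1/22 ≈ -0.045455)
16² + ((112 + c) + K) = 16² + ((112 - 1/22) + 30) = 256 + (2463/22 + 30) = 256 + 3123/22 = 8755/22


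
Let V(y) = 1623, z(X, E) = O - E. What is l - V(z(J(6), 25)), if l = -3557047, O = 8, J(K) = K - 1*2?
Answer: -3558670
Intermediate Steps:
J(K) = -2 + K (J(K) = K - 2 = -2 + K)
z(X, E) = 8 - E
l - V(z(J(6), 25)) = -3557047 - 1*1623 = -3557047 - 1623 = -3558670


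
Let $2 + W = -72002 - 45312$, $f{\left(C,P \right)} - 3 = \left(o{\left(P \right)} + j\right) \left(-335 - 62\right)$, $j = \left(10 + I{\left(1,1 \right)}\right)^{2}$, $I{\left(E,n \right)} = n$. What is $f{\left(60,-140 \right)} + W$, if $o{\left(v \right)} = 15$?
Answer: $-171305$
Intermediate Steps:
$j = 121$ ($j = \left(10 + 1\right)^{2} = 11^{2} = 121$)
$f{\left(C,P \right)} = -53989$ ($f{\left(C,P \right)} = 3 + \left(15 + 121\right) \left(-335 - 62\right) = 3 + 136 \left(-397\right) = 3 - 53992 = -53989$)
$W = -117316$ ($W = -2 - 117314 = -117316$)
$f{\left(60,-140 \right)} + W = -53989 - 117316 = -171305$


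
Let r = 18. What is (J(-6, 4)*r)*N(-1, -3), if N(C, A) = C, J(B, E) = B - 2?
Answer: 144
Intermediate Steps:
J(B, E) = -2 + B
(J(-6, 4)*r)*N(-1, -3) = ((-2 - 6)*18)*(-1) = -8*18*(-1) = -144*(-1) = 144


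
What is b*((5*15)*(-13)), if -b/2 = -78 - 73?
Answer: -294450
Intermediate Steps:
b = 302 (b = -2*(-78 - 73) = -2*(-151) = 302)
b*((5*15)*(-13)) = 302*((5*15)*(-13)) = 302*(75*(-13)) = 302*(-975) = -294450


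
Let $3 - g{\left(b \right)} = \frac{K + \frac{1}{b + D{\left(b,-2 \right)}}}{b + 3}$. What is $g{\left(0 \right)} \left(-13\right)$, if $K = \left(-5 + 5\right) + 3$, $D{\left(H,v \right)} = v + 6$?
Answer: $- \frac{299}{12} \approx -24.917$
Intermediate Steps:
$D{\left(H,v \right)} = 6 + v$
$K = 3$ ($K = 0 + 3 = 3$)
$g{\left(b \right)} = 3 - \frac{3 + \frac{1}{4 + b}}{3 + b}$ ($g{\left(b \right)} = 3 - \frac{3 + \frac{1}{b + \left(6 - 2\right)}}{b + 3} = 3 - \frac{3 + \frac{1}{b + 4}}{3 + b} = 3 - \frac{3 + \frac{1}{4 + b}}{3 + b}$)
$g{\left(0 \right)} \left(-13\right) = \frac{23 + 3 \cdot 0^{2} + 18 \cdot 0}{12 + 0^{2} + 7 \cdot 0} \left(-13\right) = \frac{23 + 3 \cdot 0 + 0}{12 + 0 + 0} \left(-13\right) = \frac{23 + 0 + 0}{12} \left(-13\right) = \frac{1}{12} \cdot 23 \left(-13\right) = \frac{23}{12} \left(-13\right) = - \frac{299}{12}$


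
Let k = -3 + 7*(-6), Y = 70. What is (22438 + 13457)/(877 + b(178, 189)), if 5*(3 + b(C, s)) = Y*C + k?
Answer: 11965/1119 ≈ 10.693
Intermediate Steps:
k = -45 (k = -3 - 42 = -45)
b(C, s) = -12 + 14*C (b(C, s) = -3 + (70*C - 45)/5 = -3 + (-45 + 70*C)/5 = -3 + (-9 + 14*C) = -12 + 14*C)
(22438 + 13457)/(877 + b(178, 189)) = (22438 + 13457)/(877 + (-12 + 14*178)) = 35895/(877 + (-12 + 2492)) = 35895/(877 + 2480) = 35895/3357 = 35895*(1/3357) = 11965/1119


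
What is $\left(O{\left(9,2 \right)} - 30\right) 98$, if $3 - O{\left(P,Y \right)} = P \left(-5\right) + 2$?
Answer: $1568$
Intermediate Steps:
$O{\left(P,Y \right)} = 1 + 5 P$ ($O{\left(P,Y \right)} = 3 - \left(P \left(-5\right) + 2\right) = 3 - \left(- 5 P + 2\right) = 3 - \left(2 - 5 P\right) = 3 + \left(-2 + 5 P\right) = 1 + 5 P$)
$\left(O{\left(9,2 \right)} - 30\right) 98 = \left(\left(1 + 5 \cdot 9\right) - 30\right) 98 = \left(\left(1 + 45\right) - 30\right) 98 = \left(46 - 30\right) 98 = 16 \cdot 98 = 1568$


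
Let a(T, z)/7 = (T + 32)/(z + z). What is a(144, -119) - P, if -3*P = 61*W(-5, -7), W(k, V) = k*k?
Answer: 25661/51 ≈ 503.16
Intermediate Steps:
W(k, V) = k²
a(T, z) = 7*(32 + T)/(2*z) (a(T, z) = 7*((T + 32)/(z + z)) = 7*((32 + T)/((2*z))) = 7*((32 + T)*(1/(2*z))) = 7*((32 + T)/(2*z)) = 7*(32 + T)/(2*z))
P = -1525/3 (P = -61*(-5)²/3 = -61*25/3 = -⅓*1525 = -1525/3 ≈ -508.33)
a(144, -119) - P = (7/2)*(32 + 144)/(-119) - 1*(-1525/3) = (7/2)*(-1/119)*176 + 1525/3 = -88/17 + 1525/3 = 25661/51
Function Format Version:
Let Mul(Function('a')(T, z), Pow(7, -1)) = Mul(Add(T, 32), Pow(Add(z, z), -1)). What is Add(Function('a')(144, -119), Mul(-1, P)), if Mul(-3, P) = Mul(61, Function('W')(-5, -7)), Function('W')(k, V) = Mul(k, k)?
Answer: Rational(25661, 51) ≈ 503.16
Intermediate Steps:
Function('W')(k, V) = Pow(k, 2)
Function('a')(T, z) = Mul(Rational(7, 2), Pow(z, -1), Add(32, T)) (Function('a')(T, z) = Mul(7, Mul(Add(T, 32), Pow(Add(z, z), -1))) = Mul(7, Mul(Add(32, T), Pow(Mul(2, z), -1))) = Mul(7, Mul(Add(32, T), Mul(Rational(1, 2), Pow(z, -1)))) = Mul(7, Mul(Rational(1, 2), Pow(z, -1), Add(32, T))) = Mul(Rational(7, 2), Pow(z, -1), Add(32, T)))
P = Rational(-1525, 3) (P = Mul(Rational(-1, 3), Mul(61, Pow(-5, 2))) = Mul(Rational(-1, 3), Mul(61, 25)) = Mul(Rational(-1, 3), 1525) = Rational(-1525, 3) ≈ -508.33)
Add(Function('a')(144, -119), Mul(-1, P)) = Add(Mul(Rational(7, 2), Pow(-119, -1), Add(32, 144)), Mul(-1, Rational(-1525, 3))) = Add(Mul(Rational(7, 2), Rational(-1, 119), 176), Rational(1525, 3)) = Add(Rational(-88, 17), Rational(1525, 3)) = Rational(25661, 51)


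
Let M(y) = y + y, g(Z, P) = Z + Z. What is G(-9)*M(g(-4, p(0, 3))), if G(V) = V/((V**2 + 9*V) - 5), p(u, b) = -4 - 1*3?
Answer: -144/5 ≈ -28.800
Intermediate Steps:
p(u, b) = -7 (p(u, b) = -4 - 3 = -7)
g(Z, P) = 2*Z
M(y) = 2*y
G(V) = V/(-5 + V**2 + 9*V)
G(-9)*M(g(-4, p(0, 3))) = (-9/(-5 + (-9)**2 + 9*(-9)))*(2*(2*(-4))) = (-9/(-5 + 81 - 81))*(2*(-8)) = -9/(-5)*(-16) = -9*(-1/5)*(-16) = (9/5)*(-16) = -144/5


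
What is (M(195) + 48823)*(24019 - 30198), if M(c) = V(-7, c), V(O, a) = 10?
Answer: -301739107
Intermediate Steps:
M(c) = 10
(M(195) + 48823)*(24019 - 30198) = (10 + 48823)*(24019 - 30198) = 48833*(-6179) = -301739107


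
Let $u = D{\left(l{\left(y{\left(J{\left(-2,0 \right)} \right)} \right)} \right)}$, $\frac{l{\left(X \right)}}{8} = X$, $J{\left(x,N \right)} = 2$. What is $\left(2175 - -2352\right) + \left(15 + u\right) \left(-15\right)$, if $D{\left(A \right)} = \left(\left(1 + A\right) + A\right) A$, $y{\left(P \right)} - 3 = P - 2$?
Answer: $-13338$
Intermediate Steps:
$y{\left(P \right)} = 1 + P$ ($y{\left(P \right)} = 3 + \left(P - 2\right) = 3 + \left(-2 + P\right) = 1 + P$)
$l{\left(X \right)} = 8 X$
$D{\left(A \right)} = A \left(1 + 2 A\right)$ ($D{\left(A \right)} = \left(1 + 2 A\right) A = A \left(1 + 2 A\right)$)
$u = 1176$ ($u = 8 \left(1 + 2\right) \left(1 + 2 \cdot 8 \left(1 + 2\right)\right) = 8 \cdot 3 \left(1 + 2 \cdot 8 \cdot 3\right) = 24 \left(1 + 2 \cdot 24\right) = 24 \left(1 + 48\right) = 24 \cdot 49 = 1176$)
$\left(2175 - -2352\right) + \left(15 + u\right) \left(-15\right) = \left(2175 - -2352\right) + \left(15 + 1176\right) \left(-15\right) = \left(2175 + 2352\right) + 1191 \left(-15\right) = 4527 - 17865 = -13338$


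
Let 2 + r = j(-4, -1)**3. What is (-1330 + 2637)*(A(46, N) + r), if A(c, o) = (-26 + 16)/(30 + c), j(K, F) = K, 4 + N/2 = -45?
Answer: -3284491/38 ≈ -86434.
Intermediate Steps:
N = -98 (N = -8 + 2*(-45) = -8 - 90 = -98)
A(c, o) = -10/(30 + c)
r = -66 (r = -2 + (-4)**3 = -2 - 64 = -66)
(-1330 + 2637)*(A(46, N) + r) = (-1330 + 2637)*(-10/(30 + 46) - 66) = 1307*(-10/76 - 66) = 1307*(-10*1/76 - 66) = 1307*(-5/38 - 66) = 1307*(-2513/38) = -3284491/38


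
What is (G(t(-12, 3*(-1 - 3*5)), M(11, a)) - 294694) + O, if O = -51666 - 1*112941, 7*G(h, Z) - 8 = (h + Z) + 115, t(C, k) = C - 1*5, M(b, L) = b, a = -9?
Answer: -3214990/7 ≈ -4.5928e+5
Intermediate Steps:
t(C, k) = -5 + C (t(C, k) = C - 5 = -5 + C)
G(h, Z) = 123/7 + Z/7 + h/7 (G(h, Z) = 8/7 + ((h + Z) + 115)/7 = 8/7 + ((Z + h) + 115)/7 = 8/7 + (115 + Z + h)/7 = 8/7 + (115/7 + Z/7 + h/7) = 123/7 + Z/7 + h/7)
O = -164607 (O = -51666 - 112941 = -164607)
(G(t(-12, 3*(-1 - 3*5)), M(11, a)) - 294694) + O = ((123/7 + (⅐)*11 + (-5 - 12)/7) - 294694) - 164607 = ((123/7 + 11/7 + (⅐)*(-17)) - 294694) - 164607 = ((123/7 + 11/7 - 17/7) - 294694) - 164607 = (117/7 - 294694) - 164607 = -2062741/7 - 164607 = -3214990/7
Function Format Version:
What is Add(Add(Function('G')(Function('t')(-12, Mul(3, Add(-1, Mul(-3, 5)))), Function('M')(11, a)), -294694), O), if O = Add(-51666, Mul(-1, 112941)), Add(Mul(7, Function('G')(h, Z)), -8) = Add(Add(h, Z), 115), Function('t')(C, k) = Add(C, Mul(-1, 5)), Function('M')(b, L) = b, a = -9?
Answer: Rational(-3214990, 7) ≈ -4.5928e+5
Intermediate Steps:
Function('t')(C, k) = Add(-5, C) (Function('t')(C, k) = Add(C, -5) = Add(-5, C))
Function('G')(h, Z) = Add(Rational(123, 7), Mul(Rational(1, 7), Z), Mul(Rational(1, 7), h)) (Function('G')(h, Z) = Add(Rational(8, 7), Mul(Rational(1, 7), Add(Add(h, Z), 115))) = Add(Rational(8, 7), Mul(Rational(1, 7), Add(Add(Z, h), 115))) = Add(Rational(8, 7), Mul(Rational(1, 7), Add(115, Z, h))) = Add(Rational(8, 7), Add(Rational(115, 7), Mul(Rational(1, 7), Z), Mul(Rational(1, 7), h))) = Add(Rational(123, 7), Mul(Rational(1, 7), Z), Mul(Rational(1, 7), h)))
O = -164607 (O = Add(-51666, -112941) = -164607)
Add(Add(Function('G')(Function('t')(-12, Mul(3, Add(-1, Mul(-3, 5)))), Function('M')(11, a)), -294694), O) = Add(Add(Add(Rational(123, 7), Mul(Rational(1, 7), 11), Mul(Rational(1, 7), Add(-5, -12))), -294694), -164607) = Add(Add(Add(Rational(123, 7), Rational(11, 7), Mul(Rational(1, 7), -17)), -294694), -164607) = Add(Add(Add(Rational(123, 7), Rational(11, 7), Rational(-17, 7)), -294694), -164607) = Add(Add(Rational(117, 7), -294694), -164607) = Add(Rational(-2062741, 7), -164607) = Rational(-3214990, 7)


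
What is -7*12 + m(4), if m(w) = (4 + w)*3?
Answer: -60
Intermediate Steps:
m(w) = 12 + 3*w
-7*12 + m(4) = -7*12 + (12 + 3*4) = -84 + (12 + 12) = -84 + 24 = -60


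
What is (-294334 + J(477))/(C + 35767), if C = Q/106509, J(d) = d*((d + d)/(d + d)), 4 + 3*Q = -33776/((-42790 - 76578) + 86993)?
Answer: -337762064173625/41110934046739 ≈ -8.2159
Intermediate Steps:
Q = -31908/32375 (Q = -4/3 + (-33776/((-42790 - 76578) + 86993))/3 = -4/3 + (-33776/(-119368 + 86993))/3 = -4/3 + (-33776/(-32375))/3 = -4/3 + (-33776*(-1/32375))/3 = -4/3 + (1/3)*(33776/32375) = -4/3 + 33776/97125 = -31908/32375 ≈ -0.98558)
J(d) = d (J(d) = d*((2*d)/((2*d))) = d*((2*d)*(1/(2*d))) = d*1 = d)
C = -10636/1149409625 (C = -31908/32375/106509 = -31908/32375*1/106509 = -10636/1149409625 ≈ -9.2534e-6)
(-294334 + J(477))/(C + 35767) = (-294334 + 477)/(-10636/1149409625 + 35767) = -293857/41110934046739/1149409625 = -293857*1149409625/41110934046739 = -337762064173625/41110934046739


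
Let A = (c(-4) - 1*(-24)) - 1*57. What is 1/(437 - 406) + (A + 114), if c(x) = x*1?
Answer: 2388/31 ≈ 77.032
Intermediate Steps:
c(x) = x
A = -37 (A = (-4 - 1*(-24)) - 1*57 = (-4 + 24) - 57 = 20 - 57 = -37)
1/(437 - 406) + (A + 114) = 1/(437 - 406) + (-37 + 114) = 1/31 + 77 = 2388/31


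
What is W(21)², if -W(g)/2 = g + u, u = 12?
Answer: 4356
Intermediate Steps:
W(g) = -24 - 2*g (W(g) = -2*(g + 12) = -2*(12 + g) = -24 - 2*g)
W(21)² = (-24 - 2*21)² = (-24 - 42)² = (-66)² = 4356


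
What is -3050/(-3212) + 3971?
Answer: 6378951/1606 ≈ 3971.9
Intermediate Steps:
-3050/(-3212) + 3971 = -3050*(-1/3212) + 3971 = 1525/1606 + 3971 = 6378951/1606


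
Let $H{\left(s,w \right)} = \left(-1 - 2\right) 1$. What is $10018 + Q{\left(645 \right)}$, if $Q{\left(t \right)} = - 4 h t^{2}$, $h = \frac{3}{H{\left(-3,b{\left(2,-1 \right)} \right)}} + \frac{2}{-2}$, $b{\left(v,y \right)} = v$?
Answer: $3338218$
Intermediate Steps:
$H{\left(s,w \right)} = -3$ ($H{\left(s,w \right)} = \left(-3\right) 1 = -3$)
$h = -2$ ($h = \frac{3}{-3} + \frac{2}{-2} = 3 \left(- \frac{1}{3}\right) + 2 \left(- \frac{1}{2}\right) = -1 - 1 = -2$)
$Q{\left(t \right)} = 8 t^{2}$ ($Q{\left(t \right)} = \left(-4\right) \left(-2\right) t^{2} = 8 t^{2}$)
$10018 + Q{\left(645 \right)} = 10018 + 8 \cdot 645^{2} = 10018 + 8 \cdot 416025 = 10018 + 3328200 = 3338218$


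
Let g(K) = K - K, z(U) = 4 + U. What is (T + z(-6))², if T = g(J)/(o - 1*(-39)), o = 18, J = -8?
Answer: 4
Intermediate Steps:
g(K) = 0
T = 0 (T = 0/(18 - 1*(-39)) = 0/(18 + 39) = 0/57 = 0*(1/57) = 0)
(T + z(-6))² = (0 + (4 - 6))² = (0 - 2)² = (-2)² = 4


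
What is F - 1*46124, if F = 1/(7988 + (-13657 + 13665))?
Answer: -368807503/7996 ≈ -46124.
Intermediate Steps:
F = 1/7996 (F = 1/(7988 + 8) = 1/7996 ≈ 0.00012506)
F - 1*46124 = 1/7996 - 1*46124 = 1/7996 - 46124 = -368807503/7996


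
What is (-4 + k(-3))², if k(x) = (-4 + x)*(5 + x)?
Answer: 324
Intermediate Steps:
(-4 + k(-3))² = (-4 + (-20 - 3 + (-3)²))² = (-4 + (-20 - 3 + 9))² = (-4 - 14)² = (-18)² = 324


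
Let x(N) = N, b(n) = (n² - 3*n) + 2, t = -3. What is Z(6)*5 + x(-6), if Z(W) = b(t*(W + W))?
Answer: 7024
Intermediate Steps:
b(n) = 2 + n² - 3*n
Z(W) = 2 + 18*W + 36*W² (Z(W) = 2 + (-3*(W + W))² - (-9)*(W + W) = 2 + (-6*W)² - (-9)*2*W = 2 + (-6*W)² - (-18)*W = 2 + 36*W² + 18*W = 2 + 18*W + 36*W²)
Z(6)*5 + x(-6) = (2 + 18*6 + 36*6²)*5 - 6 = (2 + 108 + 36*36)*5 - 6 = (2 + 108 + 1296)*5 - 6 = 1406*5 - 6 = 7030 - 6 = 7024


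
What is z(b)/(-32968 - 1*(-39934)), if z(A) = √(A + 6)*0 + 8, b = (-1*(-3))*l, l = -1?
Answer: 4/3483 ≈ 0.0011484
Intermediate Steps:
b = -3 (b = -1*(-3)*(-1) = 3*(-1) = -3)
z(A) = 8 (z(A) = √(6 + A)*0 + 8 = 0 + 8 = 8)
z(b)/(-32968 - 1*(-39934)) = 8/(-32968 - 1*(-39934)) = 8/(-32968 + 39934) = 8/6966 = 8*(1/6966) = 4/3483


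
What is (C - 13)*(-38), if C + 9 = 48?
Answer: -988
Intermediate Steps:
C = 39 (C = -9 + 48 = 39)
(C - 13)*(-38) = (39 - 13)*(-38) = 26*(-38) = -988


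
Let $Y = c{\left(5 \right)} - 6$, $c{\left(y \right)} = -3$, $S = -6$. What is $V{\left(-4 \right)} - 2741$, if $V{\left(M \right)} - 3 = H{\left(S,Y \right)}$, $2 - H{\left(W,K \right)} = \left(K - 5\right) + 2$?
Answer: $-2724$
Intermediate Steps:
$Y = -9$ ($Y = -3 - 6 = -9$)
$H{\left(W,K \right)} = 5 - K$ ($H{\left(W,K \right)} = 2 - \left(\left(K - 5\right) + 2\right) = 2 - \left(\left(-5 + K\right) + 2\right) = 2 - \left(-3 + K\right) = 5 - K$)
$V{\left(M \right)} = 17$ ($V{\left(M \right)} = 3 + \left(5 - -9\right) = 3 + \left(5 + 9\right) = 3 + 14 = 17$)
$V{\left(-4 \right)} - 2741 = 17 - 2741 = -2724$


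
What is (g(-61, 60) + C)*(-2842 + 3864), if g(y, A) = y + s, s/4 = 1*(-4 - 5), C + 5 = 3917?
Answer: 3898930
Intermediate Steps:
C = 3912 (C = -5 + 3917 = 3912)
s = -36 (s = 4*(1*(-4 - 5)) = 4*(1*(-9)) = 4*(-9) = -36)
g(y, A) = -36 + y (g(y, A) = y - 36 = -36 + y)
(g(-61, 60) + C)*(-2842 + 3864) = ((-36 - 61) + 3912)*(-2842 + 3864) = (-97 + 3912)*1022 = 3815*1022 = 3898930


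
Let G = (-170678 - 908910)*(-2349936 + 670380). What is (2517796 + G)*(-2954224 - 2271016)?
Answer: -9474567258727873760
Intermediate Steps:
G = 1813228502928 (G = -1079588*(-1679556) = 1813228502928)
(2517796 + G)*(-2954224 - 2271016) = (2517796 + 1813228502928)*(-2954224 - 2271016) = 1813231020724*(-5225240) = -9474567258727873760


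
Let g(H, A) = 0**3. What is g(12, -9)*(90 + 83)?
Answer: 0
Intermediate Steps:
g(H, A) = 0
g(12, -9)*(90 + 83) = 0*(90 + 83) = 0*173 = 0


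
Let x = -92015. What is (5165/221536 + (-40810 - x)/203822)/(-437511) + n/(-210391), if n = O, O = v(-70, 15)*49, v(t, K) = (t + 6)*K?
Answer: 464644118156305722035/2078172088105540488096 ≈ 0.22358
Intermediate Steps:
v(t, K) = K*(6 + t) (v(t, K) = (6 + t)*K = K*(6 + t))
O = -47040 (O = (15*(6 - 70))*49 = (15*(-64))*49 = -960*49 = -47040)
n = -47040
(5165/221536 + (-40810 - x)/203822)/(-437511) + n/(-210391) = (5165/221536 + (-40810 - 1*(-92015))/203822)/(-437511) - 47040/(-210391) = (5165*(1/221536) + (-40810 + 92015)*(1/203822))*(-1/437511) - 47040*(-1/210391) = (5165/221536 + 51205*(1/203822))*(-1/437511) + 47040/210391 = (5165/221536 + 51205/203822)*(-1/437511) + 47040/210391 = (6198245755/22576955296)*(-1/437511) + 47040/210391 = -6198245755/9877666288508256 + 47040/210391 = 464644118156305722035/2078172088105540488096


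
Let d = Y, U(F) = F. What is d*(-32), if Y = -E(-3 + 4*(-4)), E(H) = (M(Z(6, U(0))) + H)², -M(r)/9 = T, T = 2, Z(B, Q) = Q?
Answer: 43808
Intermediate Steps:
M(r) = -18 (M(r) = -9*2 = -18)
E(H) = (-18 + H)²
Y = -1369 (Y = -(-18 + (-3 + 4*(-4)))² = -(-18 + (-3 - 16))² = -(-18 - 19)² = -1*(-37)² = -1*1369 = -1369)
d = -1369
d*(-32) = -1369*(-32) = 43808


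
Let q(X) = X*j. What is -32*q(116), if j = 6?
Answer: -22272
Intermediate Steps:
q(X) = 6*X (q(X) = X*6 = 6*X)
-32*q(116) = -192*116 = -32*696 = -22272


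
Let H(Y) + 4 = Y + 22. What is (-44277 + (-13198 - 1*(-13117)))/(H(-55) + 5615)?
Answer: -22179/2789 ≈ -7.9523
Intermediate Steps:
H(Y) = 18 + Y (H(Y) = -4 + (Y + 22) = -4 + (22 + Y) = 18 + Y)
(-44277 + (-13198 - 1*(-13117)))/(H(-55) + 5615) = (-44277 + (-13198 - 1*(-13117)))/((18 - 55) + 5615) = (-44277 + (-13198 + 13117))/(-37 + 5615) = (-44277 - 81)/5578 = -44358*1/5578 = -22179/2789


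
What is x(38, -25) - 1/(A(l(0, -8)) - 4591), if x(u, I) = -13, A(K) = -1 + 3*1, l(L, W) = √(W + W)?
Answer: -59656/4589 ≈ -13.000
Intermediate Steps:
l(L, W) = √2*√W (l(L, W) = √(2*W) = √2*√W)
A(K) = 2 (A(K) = -1 + 3 = 2)
x(38, -25) - 1/(A(l(0, -8)) - 4591) = -13 - 1/(2 - 4591) = -13 - 1/(-4589) = -13 - 1*(-1/4589) = -13 + 1/4589 = -59656/4589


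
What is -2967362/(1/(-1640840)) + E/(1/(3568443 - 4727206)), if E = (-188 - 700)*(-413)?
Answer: 4443996886408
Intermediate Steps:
E = 366744 (E = -888*(-413) = 366744)
-2967362/(1/(-1640840)) + E/(1/(3568443 - 4727206)) = -2967362/(1/(-1640840)) + 366744/(1/(3568443 - 4727206)) = -2967362/(-1/1640840) + 366744/(1/(-1158763)) = -2967362*(-1640840) + 366744/(-1/1158763) = 4868966264080 + 366744*(-1158763) = 4868966264080 - 424969377672 = 4443996886408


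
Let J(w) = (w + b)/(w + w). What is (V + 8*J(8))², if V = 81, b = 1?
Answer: 29241/4 ≈ 7310.3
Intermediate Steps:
J(w) = (1 + w)/(2*w) (J(w) = (w + 1)/(w + w) = (1 + w)/((2*w)) = (1 + w)*(1/(2*w)) = (1 + w)/(2*w))
(V + 8*J(8))² = (81 + 8*((½)*(1 + 8)/8))² = (81 + 8*((½)*(⅛)*9))² = (81 + 8*(9/16))² = (81 + 9/2)² = (171/2)² = 29241/4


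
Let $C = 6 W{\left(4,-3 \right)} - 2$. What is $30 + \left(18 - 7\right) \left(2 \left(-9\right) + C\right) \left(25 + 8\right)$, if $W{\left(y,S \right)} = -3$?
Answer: $-13764$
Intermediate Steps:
$C = -20$ ($C = 6 \left(-3\right) - 2 = -18 - 2 = -20$)
$30 + \left(18 - 7\right) \left(2 \left(-9\right) + C\right) \left(25 + 8\right) = 30 + \left(18 - 7\right) \left(2 \left(-9\right) - 20\right) \left(25 + 8\right) = 30 + \left(18 - 7\right) \left(-18 - 20\right) 33 = 30 + 11 \left(\left(-38\right) 33\right) = 30 + 11 \left(-1254\right) = 30 - 13794 = -13764$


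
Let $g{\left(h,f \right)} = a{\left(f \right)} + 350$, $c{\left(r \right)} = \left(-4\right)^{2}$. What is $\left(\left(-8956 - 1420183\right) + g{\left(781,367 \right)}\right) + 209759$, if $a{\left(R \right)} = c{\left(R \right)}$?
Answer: $-1219014$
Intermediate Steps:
$c{\left(r \right)} = 16$
$a{\left(R \right)} = 16$
$g{\left(h,f \right)} = 366$ ($g{\left(h,f \right)} = 16 + 350 = 366$)
$\left(\left(-8956 - 1420183\right) + g{\left(781,367 \right)}\right) + 209759 = \left(\left(-8956 - 1420183\right) + 366\right) + 209759 = \left(-1429139 + 366\right) + 209759 = -1428773 + 209759 = -1219014$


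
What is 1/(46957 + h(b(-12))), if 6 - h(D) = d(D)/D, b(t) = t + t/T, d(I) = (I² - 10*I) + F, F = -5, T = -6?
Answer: 2/93965 ≈ 2.1285e-5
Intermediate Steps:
d(I) = -5 + I² - 10*I (d(I) = (I² - 10*I) - 5 = -5 + I² - 10*I)
b(t) = 5*t/6 (b(t) = t + t/(-6) = t + t*(-⅙) = t - t/6 = 5*t/6)
h(D) = 6 - (-5 + D² - 10*D)/D
1/(46957 + h(b(-12))) = 1/(46957 + (16 - 5*(-12)/6 + 5/(((⅚)*(-12))))) = 1/(46957 + (16 - 1*(-10) + 5/(-10))) = 1/(46957 + (16 + 10 + 5*(-⅒))) = 1/(46957 + (16 + 10 - ½)) = 1/(46957 + 51/2) = 1/(93965/2) = 2/93965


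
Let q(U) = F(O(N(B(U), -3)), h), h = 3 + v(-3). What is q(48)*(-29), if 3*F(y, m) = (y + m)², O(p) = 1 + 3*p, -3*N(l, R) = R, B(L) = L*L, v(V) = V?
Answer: -464/3 ≈ -154.67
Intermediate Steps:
B(L) = L²
N(l, R) = -R/3
h = 0 (h = 3 - 3 = 0)
F(y, m) = (m + y)²/3 (F(y, m) = (y + m)²/3 = (m + y)²/3)
q(U) = 16/3 (q(U) = (0 + (1 + 3*(-⅓*(-3))))²/3 = (0 + (1 + 3*1))²/3 = (0 + (1 + 3))²/3 = (0 + 4)²/3 = (⅓)*4² = (⅓)*16 = 16/3)
q(48)*(-29) = (16/3)*(-29) = -464/3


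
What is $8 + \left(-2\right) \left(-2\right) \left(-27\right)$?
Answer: $-100$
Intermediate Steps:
$8 + \left(-2\right) \left(-2\right) \left(-27\right) = 8 + 4 \left(-27\right) = 8 - 108 = -100$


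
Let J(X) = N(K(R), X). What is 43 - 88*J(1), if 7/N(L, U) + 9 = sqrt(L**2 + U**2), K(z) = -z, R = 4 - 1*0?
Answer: 1037/8 + 77*sqrt(17)/8 ≈ 169.31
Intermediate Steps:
R = 4 (R = 4 + 0 = 4)
N(L, U) = 7/(-9 + sqrt(L**2 + U**2))
J(X) = 7/(-9 + sqrt(16 + X**2)) (J(X) = 7/(-9 + sqrt((-1*4)**2 + X**2)) = 7/(-9 + sqrt((-4)**2 + X**2)) = 7/(-9 + sqrt(16 + X**2)))
43 - 88*J(1) = 43 - 616/(-9 + sqrt(16 + 1**2)) = 43 - 616/(-9 + sqrt(16 + 1)) = 43 - 616/(-9 + sqrt(17))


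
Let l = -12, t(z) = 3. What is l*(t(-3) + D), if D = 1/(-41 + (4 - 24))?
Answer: -2184/61 ≈ -35.803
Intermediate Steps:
D = -1/61 (D = 1/(-41 - 20) = 1/(-61) = -1/61 ≈ -0.016393)
l*(t(-3) + D) = -12*(3 - 1/61) = -12*182/61 = -2184/61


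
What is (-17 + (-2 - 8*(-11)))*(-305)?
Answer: -21045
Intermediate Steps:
(-17 + (-2 - 8*(-11)))*(-305) = (-17 + (-2 + 88))*(-305) = (-17 + 86)*(-305) = 69*(-305) = -21045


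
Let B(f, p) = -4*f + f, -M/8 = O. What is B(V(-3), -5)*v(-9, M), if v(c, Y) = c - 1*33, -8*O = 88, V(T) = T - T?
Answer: 0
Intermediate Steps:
V(T) = 0
O = -11 (O = -1/8*88 = -11)
M = 88 (M = -8*(-11) = 88)
B(f, p) = -3*f
v(c, Y) = -33 + c (v(c, Y) = c - 33 = -33 + c)
B(V(-3), -5)*v(-9, M) = (-3*0)*(-33 - 9) = 0*(-42) = 0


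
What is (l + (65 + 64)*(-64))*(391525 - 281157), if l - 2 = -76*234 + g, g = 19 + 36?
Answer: -2867691744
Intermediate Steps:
g = 55
l = -17727 (l = 2 + (-76*234 + 55) = 2 + (-17784 + 55) = 2 - 17729 = -17727)
(l + (65 + 64)*(-64))*(391525 - 281157) = (-17727 + (65 + 64)*(-64))*(391525 - 281157) = (-17727 + 129*(-64))*110368 = (-17727 - 8256)*110368 = -25983*110368 = -2867691744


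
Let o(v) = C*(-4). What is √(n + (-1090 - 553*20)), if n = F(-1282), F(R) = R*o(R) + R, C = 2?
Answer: 2*I*√794 ≈ 56.356*I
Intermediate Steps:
o(v) = -8 (o(v) = 2*(-4) = -8)
F(R) = -7*R (F(R) = R*(-8) + R = -8*R + R = -7*R)
n = 8974 (n = -7*(-1282) = 8974)
√(n + (-1090 - 553*20)) = √(8974 + (-1090 - 553*20)) = √(8974 + (-1090 - 11060)) = √(8974 - 12150) = √(-3176) = 2*I*√794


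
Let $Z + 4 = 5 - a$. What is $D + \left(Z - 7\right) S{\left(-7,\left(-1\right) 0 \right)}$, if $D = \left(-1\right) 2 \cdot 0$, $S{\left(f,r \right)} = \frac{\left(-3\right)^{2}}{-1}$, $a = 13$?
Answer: $171$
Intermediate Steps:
$Z = -12$ ($Z = -4 + \left(5 - 13\right) = -4 - 8 = -12$)
$S{\left(f,r \right)} = -9$ ($S{\left(f,r \right)} = 9 \left(-1\right) = -9$)
$D = 0$ ($D = \left(-2\right) 0 = 0$)
$D + \left(Z - 7\right) S{\left(-7,\left(-1\right) 0 \right)} = 0 + \left(-12 - 7\right) \left(-9\right) = 0 - -171 = 0 + 171 = 171$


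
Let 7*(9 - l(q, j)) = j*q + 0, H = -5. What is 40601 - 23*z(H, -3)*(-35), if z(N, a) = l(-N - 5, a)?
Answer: 47846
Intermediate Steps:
l(q, j) = 9 - j*q/7 (l(q, j) = 9 - (j*q + 0)/7 = 9 - j*q/7)
z(N, a) = 9 - a*(-5 - N)/7 (z(N, a) = 9 - a*(-N - 5)/7 = 9 - a*(-5 - N)/7)
40601 - 23*z(H, -3)*(-35) = 40601 - 23*(9 + (⅐)*(-3)*(5 - 5))*(-35) = 40601 - 23*(9 + (⅐)*(-3)*0)*(-35) = 40601 - 23*(9 + 0)*(-35) = 40601 - 23*9*(-35) = 40601 - 207*(-35) = 40601 + 7245 = 47846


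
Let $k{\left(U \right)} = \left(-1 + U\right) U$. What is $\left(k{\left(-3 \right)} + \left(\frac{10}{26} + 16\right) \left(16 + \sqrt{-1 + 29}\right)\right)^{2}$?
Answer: $\frac{13972428}{169} + \frac{3036528 \sqrt{7}}{169} \approx 1.3022 \cdot 10^{5}$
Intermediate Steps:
$k{\left(U \right)} = U \left(-1 + U\right)$
$\left(k{\left(-3 \right)} + \left(\frac{10}{26} + 16\right) \left(16 + \sqrt{-1 + 29}\right)\right)^{2} = \left(- 3 \left(-1 - 3\right) + \left(\frac{10}{26} + 16\right) \left(16 + \sqrt{-1 + 29}\right)\right)^{2} = \left(\left(-3\right) \left(-4\right) + \left(10 \cdot \frac{1}{26} + 16\right) \left(16 + \sqrt{28}\right)\right)^{2} = \left(12 + \left(\frac{5}{13} + 16\right) \left(16 + 2 \sqrt{7}\right)\right)^{2} = \left(12 + \frac{213 \left(16 + 2 \sqrt{7}\right)}{13}\right)^{2} = \left(12 + \left(\frac{3408}{13} + \frac{426 \sqrt{7}}{13}\right)\right)^{2} = \left(\frac{3564}{13} + \frac{426 \sqrt{7}}{13}\right)^{2}$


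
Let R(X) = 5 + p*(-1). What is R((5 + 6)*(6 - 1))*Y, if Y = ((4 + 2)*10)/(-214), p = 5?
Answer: 0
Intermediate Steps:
R(X) = 0 (R(X) = 5 + 5*(-1) = 5 - 5 = 0)
Y = -30/107 (Y = (6*10)*(-1/214) = 60*(-1/214) = -30/107 ≈ -0.28037)
R((5 + 6)*(6 - 1))*Y = 0*(-30/107) = 0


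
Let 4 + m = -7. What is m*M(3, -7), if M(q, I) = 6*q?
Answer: -198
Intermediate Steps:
m = -11 (m = -4 - 7 = -11)
m*M(3, -7) = -66*3 = -11*18 = -198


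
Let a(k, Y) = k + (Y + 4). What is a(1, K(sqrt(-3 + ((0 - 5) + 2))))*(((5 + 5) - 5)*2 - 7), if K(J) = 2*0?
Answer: 15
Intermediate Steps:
K(J) = 0
a(k, Y) = 4 + Y + k (a(k, Y) = k + (4 + Y) = 4 + Y + k)
a(1, K(sqrt(-3 + ((0 - 5) + 2))))*(((5 + 5) - 5)*2 - 7) = (4 + 0 + 1)*(((5 + 5) - 5)*2 - 7) = 5*((10 - 5)*2 - 7) = 5*(5*2 - 7) = 5*(10 - 7) = 5*3 = 15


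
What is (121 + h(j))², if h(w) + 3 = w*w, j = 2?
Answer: 14884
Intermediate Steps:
h(w) = -3 + w² (h(w) = -3 + w*w = -3 + w²)
(121 + h(j))² = (121 + (-3 + 2²))² = (121 + (-3 + 4))² = (121 + 1)² = 122² = 14884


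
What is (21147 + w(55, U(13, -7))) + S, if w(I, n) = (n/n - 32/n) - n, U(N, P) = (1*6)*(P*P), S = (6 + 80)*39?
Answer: 3558560/147 ≈ 24208.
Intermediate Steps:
S = 3354 (S = 86*39 = 3354)
U(N, P) = 6*P**2
w(I, n) = 1 - n - 32/n (w(I, n) = (1 - 32/n) - n = 1 - n - 32/n)
(21147 + w(55, U(13, -7))) + S = (21147 + (1 - 6*(-7)**2 - 32/(6*(-7)**2))) + 3354 = (21147 + (1 - 6*49 - 32/(6*49))) + 3354 = (21147 + (1 - 1*294 - 32/294)) + 3354 = (21147 + (1 - 294 - 32*1/294)) + 3354 = (21147 + (1 - 294 - 16/147)) + 3354 = (21147 - 43087/147) + 3354 = 3065522/147 + 3354 = 3558560/147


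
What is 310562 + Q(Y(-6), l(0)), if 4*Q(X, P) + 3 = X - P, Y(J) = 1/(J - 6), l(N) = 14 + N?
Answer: 14906771/48 ≈ 3.1056e+5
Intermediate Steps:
Y(J) = 1/(-6 + J)
Q(X, P) = -¾ - P/4 + X/4 (Q(X, P) = -¾ + (X - P)/4 = -¾ + (-P/4 + X/4) = -¾ - P/4 + X/4)
310562 + Q(Y(-6), l(0)) = 310562 + (-¾ - (14 + 0)/4 + 1/(4*(-6 - 6))) = 310562 + (-¾ - ¼*14 + (¼)/(-12)) = 310562 + (-¾ - 7/2 + (¼)*(-1/12)) = 310562 + (-¾ - 7/2 - 1/48) = 310562 - 205/48 = 14906771/48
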